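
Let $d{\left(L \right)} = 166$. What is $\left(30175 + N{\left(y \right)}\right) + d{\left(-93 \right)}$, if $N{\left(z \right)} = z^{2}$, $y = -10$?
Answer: $30441$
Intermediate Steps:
$\left(30175 + N{\left(y \right)}\right) + d{\left(-93 \right)} = \left(30175 + \left(-10\right)^{2}\right) + 166 = \left(30175 + 100\right) + 166 = 30275 + 166 = 30441$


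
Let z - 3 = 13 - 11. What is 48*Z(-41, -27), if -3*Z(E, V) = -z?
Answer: 80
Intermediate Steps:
z = 5 (z = 3 + (13 - 11) = 3 + 2 = 5)
Z(E, V) = 5/3 (Z(E, V) = -(-1)*5/3 = -1/3*(-5) = 5/3)
48*Z(-41, -27) = 48*(5/3) = 80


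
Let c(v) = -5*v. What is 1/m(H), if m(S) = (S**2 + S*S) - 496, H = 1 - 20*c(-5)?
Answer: 1/497506 ≈ 2.0100e-6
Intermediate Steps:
H = -499 (H = 1 - (-100)*(-5) = 1 - 20*25 = 1 - 500 = -499)
m(S) = -496 + 2*S**2 (m(S) = (S**2 + S**2) - 496 = 2*S**2 - 496 = -496 + 2*S**2)
1/m(H) = 1/(-496 + 2*(-499)**2) = 1/(-496 + 2*249001) = 1/(-496 + 498002) = 1/497506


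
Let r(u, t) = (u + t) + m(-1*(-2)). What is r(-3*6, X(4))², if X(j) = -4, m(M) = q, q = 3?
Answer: 361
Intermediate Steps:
m(M) = 3
r(u, t) = 3 + t + u (r(u, t) = (u + t) + 3 = (t + u) + 3 = 3 + t + u)
r(-3*6, X(4))² = (3 - 4 - 3*6)² = (3 - 4 - 18)² = (-19)² = 361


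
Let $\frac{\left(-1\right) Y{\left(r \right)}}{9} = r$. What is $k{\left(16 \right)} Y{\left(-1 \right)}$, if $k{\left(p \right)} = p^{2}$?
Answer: $2304$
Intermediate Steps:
$Y{\left(r \right)} = - 9 r$
$k{\left(16 \right)} Y{\left(-1 \right)} = 16^{2} \left(\left(-9\right) \left(-1\right)\right) = 256 \cdot 9 = 2304$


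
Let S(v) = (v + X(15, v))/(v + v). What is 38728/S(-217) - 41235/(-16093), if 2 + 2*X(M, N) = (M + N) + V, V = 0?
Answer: 24591229591/466697 ≈ 52692.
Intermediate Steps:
X(M, N) = -1 + M/2 + N/2 (X(M, N) = -1 + ((M + N) + 0)/2 = -1 + (M + N)/2 = -1 + (M/2 + N/2) = -1 + M/2 + N/2)
S(v) = (13/2 + 3*v/2)/(2*v) (S(v) = (v + (-1 + (1/2)*15 + v/2))/(v + v) = (v + (-1 + 15/2 + v/2))/((2*v)) = (v + (13/2 + v/2))*(1/(2*v)) = (13/2 + 3*v/2)*(1/(2*v)) = (13/2 + 3*v/2)/(2*v))
38728/S(-217) - 41235/(-16093) = 38728/(((1/4)*(13 + 3*(-217))/(-217))) - 41235/(-16093) = 38728/(((1/4)*(-1/217)*(13 - 651))) - 41235*(-1/16093) = 38728/(((1/4)*(-1/217)*(-638))) + 41235/16093 = 38728/(319/434) + 41235/16093 = 38728*(434/319) + 41235/16093 = 16807952/319 + 41235/16093 = 24591229591/466697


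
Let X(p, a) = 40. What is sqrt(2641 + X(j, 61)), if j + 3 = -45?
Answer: sqrt(2681) ≈ 51.778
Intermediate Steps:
j = -48 (j = -3 - 45 = -48)
sqrt(2641 + X(j, 61)) = sqrt(2641 + 40) = sqrt(2681)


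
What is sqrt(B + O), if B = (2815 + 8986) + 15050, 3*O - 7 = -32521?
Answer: sqrt(16013) ≈ 126.54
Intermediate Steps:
O = -10838 (O = 7/3 + (1/3)*(-32521) = 7/3 - 32521/3 = -10838)
B = 26851 (B = 11801 + 15050 = 26851)
sqrt(B + O) = sqrt(26851 - 10838) = sqrt(16013)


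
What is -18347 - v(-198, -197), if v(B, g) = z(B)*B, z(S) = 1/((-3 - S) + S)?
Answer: -18413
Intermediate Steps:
z(S) = -⅓ (z(S) = 1/(-3) = -⅓)
v(B, g) = -B/3
-18347 - v(-198, -197) = -18347 - (-1)*(-198)/3 = -18347 - 1*66 = -18347 - 66 = -18413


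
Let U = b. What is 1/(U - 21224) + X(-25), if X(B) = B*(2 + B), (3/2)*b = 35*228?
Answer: 9144799/15904 ≈ 575.00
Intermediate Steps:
b = 5320 (b = 2*(35*228)/3 = (⅔)*7980 = 5320)
U = 5320
1/(U - 21224) + X(-25) = 1/(5320 - 21224) - 25*(2 - 25) = 1/(-15904) - 25*(-23) = -1/15904 + 575 = 9144799/15904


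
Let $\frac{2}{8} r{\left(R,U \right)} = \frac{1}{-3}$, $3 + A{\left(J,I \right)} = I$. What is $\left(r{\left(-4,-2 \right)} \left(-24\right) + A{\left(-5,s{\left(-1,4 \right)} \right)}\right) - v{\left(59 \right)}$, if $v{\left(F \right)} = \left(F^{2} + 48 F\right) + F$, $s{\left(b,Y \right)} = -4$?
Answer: $-6347$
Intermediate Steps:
$A{\left(J,I \right)} = -3 + I$
$v{\left(F \right)} = F^{2} + 49 F$
$r{\left(R,U \right)} = - \frac{4}{3}$ ($r{\left(R,U \right)} = \frac{4}{-3} = 4 \left(- \frac{1}{3}\right) = - \frac{4}{3}$)
$\left(r{\left(-4,-2 \right)} \left(-24\right) + A{\left(-5,s{\left(-1,4 \right)} \right)}\right) - v{\left(59 \right)} = \left(\left(- \frac{4}{3}\right) \left(-24\right) - 7\right) - 59 \left(49 + 59\right) = \left(32 - 7\right) - 59 \cdot 108 = 25 - 6372 = -6347$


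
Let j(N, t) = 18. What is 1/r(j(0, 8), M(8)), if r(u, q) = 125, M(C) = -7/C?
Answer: 1/125 ≈ 0.0080000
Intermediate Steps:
1/r(j(0, 8), M(8)) = 1/125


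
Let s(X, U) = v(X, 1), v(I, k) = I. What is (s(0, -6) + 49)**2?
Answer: 2401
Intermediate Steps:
s(X, U) = X
(s(0, -6) + 49)**2 = (0 + 49)**2 = 49**2 = 2401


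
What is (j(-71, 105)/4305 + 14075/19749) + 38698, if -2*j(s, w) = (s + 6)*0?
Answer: 764260877/19749 ≈ 38699.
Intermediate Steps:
j(s, w) = 0 (j(s, w) = -(s + 6)*0/2 = -(6 + s)*0/2 = -½*0 = 0)
(j(-71, 105)/4305 + 14075/19749) + 38698 = (0/4305 + 14075/19749) + 38698 = (0*(1/4305) + 14075*(1/19749)) + 38698 = (0 + 14075/19749) + 38698 = 14075/19749 + 38698 = 764260877/19749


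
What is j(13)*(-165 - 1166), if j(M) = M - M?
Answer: 0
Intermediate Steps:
j(M) = 0
j(13)*(-165 - 1166) = 0*(-165 - 1166) = 0*(-1331) = 0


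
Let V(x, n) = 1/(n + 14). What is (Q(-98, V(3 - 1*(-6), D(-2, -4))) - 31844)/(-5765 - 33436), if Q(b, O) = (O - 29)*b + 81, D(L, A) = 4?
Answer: 260338/352809 ≈ 0.73790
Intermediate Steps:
V(x, n) = 1/(14 + n)
Q(b, O) = 81 + b*(-29 + O) (Q(b, O) = (-29 + O)*b + 81 = b*(-29 + O) + 81 = 81 + b*(-29 + O))
(Q(-98, V(3 - 1*(-6), D(-2, -4))) - 31844)/(-5765 - 33436) = ((81 - 29*(-98) - 98/(14 + 4)) - 31844)/(-5765 - 33436) = ((81 + 2842 - 98/18) - 31844)/(-39201) = ((81 + 2842 + (1/18)*(-98)) - 31844)*(-1/39201) = ((81 + 2842 - 49/9) - 31844)*(-1/39201) = (26258/9 - 31844)*(-1/39201) = -260338/9*(-1/39201) = 260338/352809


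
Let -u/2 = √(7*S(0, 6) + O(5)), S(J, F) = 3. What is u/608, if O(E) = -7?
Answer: -√14/304 ≈ -0.012308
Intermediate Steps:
u = -2*√14 (u = -2*√(7*3 - 7) = -2*√(21 - 7) = -2*√14 ≈ -7.4833)
u/608 = -2*√14/608 = -2*√14*(1/608) = -√14/304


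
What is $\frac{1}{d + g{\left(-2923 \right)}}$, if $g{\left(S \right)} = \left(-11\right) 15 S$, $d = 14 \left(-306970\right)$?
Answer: $- \frac{1}{3815285} \approx -2.621 \cdot 10^{-7}$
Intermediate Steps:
$d = -4297580$
$g{\left(S \right)} = - 165 S$
$\frac{1}{d + g{\left(-2923 \right)}} = \frac{1}{-4297580 - -482295} = \frac{1}{-4297580 + 482295} = \frac{1}{-3815285} = - \frac{1}{3815285}$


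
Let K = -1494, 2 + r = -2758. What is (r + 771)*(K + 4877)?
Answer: -6728787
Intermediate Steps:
r = -2760 (r = -2 - 2758 = -2760)
(r + 771)*(K + 4877) = (-2760 + 771)*(-1494 + 4877) = -1989*3383 = -6728787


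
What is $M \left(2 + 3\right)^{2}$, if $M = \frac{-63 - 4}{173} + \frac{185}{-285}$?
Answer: $- \frac{255500}{9861} \approx -25.91$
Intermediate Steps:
$M = - \frac{10220}{9861}$ ($M = \left(-63 - 4\right) \frac{1}{173} + 185 \left(- \frac{1}{285}\right) = \left(-67\right) \frac{1}{173} - \frac{37}{57} = - \frac{67}{173} - \frac{37}{57} = - \frac{10220}{9861} \approx -1.0364$)
$M \left(2 + 3\right)^{2} = - \frac{10220 \left(2 + 3\right)^{2}}{9861} = - \frac{10220 \cdot 5^{2}}{9861} = \left(- \frac{10220}{9861}\right) 25 = - \frac{255500}{9861}$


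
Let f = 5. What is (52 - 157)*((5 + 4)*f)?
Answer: -4725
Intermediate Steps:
(52 - 157)*((5 + 4)*f) = (52 - 157)*((5 + 4)*5) = -945*5 = -105*45 = -4725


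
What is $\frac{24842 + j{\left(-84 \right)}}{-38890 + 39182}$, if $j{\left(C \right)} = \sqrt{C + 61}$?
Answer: $\frac{12421}{146} + \frac{i \sqrt{23}}{292} \approx 85.075 + 0.016424 i$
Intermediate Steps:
$j{\left(C \right)} = \sqrt{61 + C}$
$\frac{24842 + j{\left(-84 \right)}}{-38890 + 39182} = \frac{24842 + \sqrt{61 - 84}}{-38890 + 39182} = \frac{24842 + \sqrt{-23}}{292} = \left(24842 + i \sqrt{23}\right) \frac{1}{292} = \frac{12421}{146} + \frac{i \sqrt{23}}{292}$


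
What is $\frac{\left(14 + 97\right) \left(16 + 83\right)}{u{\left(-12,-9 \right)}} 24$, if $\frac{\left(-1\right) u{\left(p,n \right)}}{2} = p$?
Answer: $10989$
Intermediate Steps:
$u{\left(p,n \right)} = - 2 p$
$\frac{\left(14 + 97\right) \left(16 + 83\right)}{u{\left(-12,-9 \right)}} 24 = \frac{\left(14 + 97\right) \left(16 + 83\right)}{\left(-2\right) \left(-12\right)} 24 = \frac{111 \cdot 99}{24} \cdot 24 = 10989 \cdot \frac{1}{24} \cdot 24 = \frac{3663}{8} \cdot 24 = 10989$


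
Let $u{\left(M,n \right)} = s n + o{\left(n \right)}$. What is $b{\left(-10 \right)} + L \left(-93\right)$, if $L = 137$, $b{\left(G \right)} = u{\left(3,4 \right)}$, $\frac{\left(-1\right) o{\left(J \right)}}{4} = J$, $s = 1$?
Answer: $-12753$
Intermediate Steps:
$o{\left(J \right)} = - 4 J$
$u{\left(M,n \right)} = - 3 n$ ($u{\left(M,n \right)} = 1 n - 4 n = n - 4 n = - 3 n$)
$b{\left(G \right)} = -12$ ($b{\left(G \right)} = \left(-3\right) 4 = -12$)
$b{\left(-10 \right)} + L \left(-93\right) = -12 + 137 \left(-93\right) = -12 - 12741 = -12753$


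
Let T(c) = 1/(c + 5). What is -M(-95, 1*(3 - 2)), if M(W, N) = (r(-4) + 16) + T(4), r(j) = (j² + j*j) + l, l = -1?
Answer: -424/9 ≈ -47.111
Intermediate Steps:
r(j) = -1 + 2*j² (r(j) = (j² + j*j) - 1 = (j² + j²) - 1 = 2*j² - 1 = -1 + 2*j²)
T(c) = 1/(5 + c)
M(W, N) = 424/9 (M(W, N) = ((-1 + 2*(-4)²) + 16) + 1/(5 + 4) = ((-1 + 2*16) + 16) + 1/9 = ((-1 + 32) + 16) + ⅑ = (31 + 16) + ⅑ = 47 + ⅑ = 424/9)
-M(-95, 1*(3 - 2)) = -1*424/9 = -424/9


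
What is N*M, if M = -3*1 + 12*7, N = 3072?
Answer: 248832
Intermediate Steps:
M = 81 (M = -3 + 84 = 81)
N*M = 3072*81 = 248832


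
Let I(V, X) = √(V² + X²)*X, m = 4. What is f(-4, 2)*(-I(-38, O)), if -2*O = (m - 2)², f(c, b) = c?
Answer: -16*√362 ≈ -304.42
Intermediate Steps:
O = -2 (O = -(4 - 2)²/2 = -½*2² = -½*4 = -2)
I(V, X) = X*√(V² + X²)
f(-4, 2)*(-I(-38, O)) = -(-4)*(-2*√((-38)² + (-2)²)) = -(-4)*(-2*√(1444 + 4)) = -(-4)*(-4*√362) = -16*√362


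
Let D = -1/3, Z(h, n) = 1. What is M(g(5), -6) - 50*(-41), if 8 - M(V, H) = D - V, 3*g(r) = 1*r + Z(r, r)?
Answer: 6181/3 ≈ 2060.3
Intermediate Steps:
g(r) = 1/3 + r/3 (g(r) = (1*r + 1)/3 = (r + 1)/3 = (1 + r)/3 = 1/3 + r/3)
D = -1/3 (D = -1*1/3 = -1/3 ≈ -0.33333)
M(V, H) = 25/3 + V (M(V, H) = 8 - (-1/3 - V) = 8 + (1/3 + V) = 25/3 + V)
M(g(5), -6) - 50*(-41) = (25/3 + (1/3 + (1/3)*5)) - 50*(-41) = (25/3 + (1/3 + 5/3)) + 2050 = (25/3 + 2) + 2050 = 31/3 + 2050 = 6181/3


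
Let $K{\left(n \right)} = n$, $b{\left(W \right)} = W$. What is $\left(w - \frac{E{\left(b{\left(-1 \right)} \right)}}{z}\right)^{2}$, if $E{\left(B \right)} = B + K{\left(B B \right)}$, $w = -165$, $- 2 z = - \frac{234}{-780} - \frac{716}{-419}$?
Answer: $27225$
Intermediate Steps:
$z = - \frac{8417}{8380}$ ($z = - \frac{- \frac{234}{-780} - \frac{716}{-419}}{2} = - \frac{\left(-234\right) \left(- \frac{1}{780}\right) - - \frac{716}{419}}{2} = - \frac{\frac{3}{10} + \frac{716}{419}}{2} = \left(- \frac{1}{2}\right) \frac{8417}{4190} = - \frac{8417}{8380} \approx -1.0044$)
$E{\left(B \right)} = B + B^{2}$ ($E{\left(B \right)} = B + B B = B + B^{2}$)
$\left(w - \frac{E{\left(b{\left(-1 \right)} \right)}}{z}\right)^{2} = \left(-165 - \frac{\left(-1\right) \left(1 - 1\right)}{- \frac{8417}{8380}}\right)^{2} = \left(-165 - \left(-1\right) 0 \left(- \frac{8380}{8417}\right)\right)^{2} = \left(-165 - 0 \left(- \frac{8380}{8417}\right)\right)^{2} = \left(-165 - 0\right)^{2} = \left(-165 + 0\right)^{2} = \left(-165\right)^{2} = 27225$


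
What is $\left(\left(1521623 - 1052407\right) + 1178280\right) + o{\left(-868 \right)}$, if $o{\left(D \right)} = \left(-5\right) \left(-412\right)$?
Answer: $1649556$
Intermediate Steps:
$o{\left(D \right)} = 2060$
$\left(\left(1521623 - 1052407\right) + 1178280\right) + o{\left(-868 \right)} = \left(\left(1521623 - 1052407\right) + 1178280\right) + 2060 = \left(469216 + 1178280\right) + 2060 = 1647496 + 2060 = 1649556$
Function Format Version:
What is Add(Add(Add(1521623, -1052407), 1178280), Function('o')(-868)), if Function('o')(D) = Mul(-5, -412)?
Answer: 1649556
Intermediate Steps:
Function('o')(D) = 2060
Add(Add(Add(1521623, -1052407), 1178280), Function('o')(-868)) = Add(Add(Add(1521623, -1052407), 1178280), 2060) = Add(Add(469216, 1178280), 2060) = Add(1647496, 2060) = 1649556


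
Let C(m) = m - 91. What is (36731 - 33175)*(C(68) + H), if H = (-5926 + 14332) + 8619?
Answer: 60459112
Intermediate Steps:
H = 17025 (H = 8406 + 8619 = 17025)
C(m) = -91 + m
(36731 - 33175)*(C(68) + H) = (36731 - 33175)*((-91 + 68) + 17025) = 3556*(-23 + 17025) = 3556*17002 = 60459112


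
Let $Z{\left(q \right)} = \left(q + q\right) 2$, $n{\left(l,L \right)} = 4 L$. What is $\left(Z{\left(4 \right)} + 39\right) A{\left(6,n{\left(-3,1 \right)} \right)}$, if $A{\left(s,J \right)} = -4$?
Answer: $-220$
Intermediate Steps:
$Z{\left(q \right)} = 4 q$ ($Z{\left(q \right)} = 2 q 2 = 4 q$)
$\left(Z{\left(4 \right)} + 39\right) A{\left(6,n{\left(-3,1 \right)} \right)} = \left(4 \cdot 4 + 39\right) \left(-4\right) = \left(16 + 39\right) \left(-4\right) = 55 \left(-4\right) = -220$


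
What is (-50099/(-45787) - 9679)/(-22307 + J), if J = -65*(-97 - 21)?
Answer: 63303182/95740617 ≈ 0.66119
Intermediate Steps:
J = 7670 (J = -65*(-118) = 7670)
(-50099/(-45787) - 9679)/(-22307 + J) = (-50099/(-45787) - 9679)/(-22307 + 7670) = (-50099*(-1/45787) - 9679)/(-14637) = (7157/6541 - 9679)*(-1/14637) = -63303182/6541*(-1/14637) = 63303182/95740617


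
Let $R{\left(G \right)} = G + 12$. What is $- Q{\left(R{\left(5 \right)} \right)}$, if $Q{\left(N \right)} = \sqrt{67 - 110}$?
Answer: $- i \sqrt{43} \approx - 6.5574 i$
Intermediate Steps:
$R{\left(G \right)} = 12 + G$
$Q{\left(N \right)} = i \sqrt{43}$ ($Q{\left(N \right)} = \sqrt{-43} = i \sqrt{43}$)
$- Q{\left(R{\left(5 \right)} \right)} = - i \sqrt{43}$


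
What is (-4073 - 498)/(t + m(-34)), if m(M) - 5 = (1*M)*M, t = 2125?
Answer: -4571/3286 ≈ -1.3911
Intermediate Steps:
m(M) = 5 + M² (m(M) = 5 + (1*M)*M = 5 + M*M = 5 + M²)
(-4073 - 498)/(t + m(-34)) = (-4073 - 498)/(2125 + (5 + (-34)²)) = -4571/(2125 + (5 + 1156)) = -4571/(2125 + 1161) = -4571/3286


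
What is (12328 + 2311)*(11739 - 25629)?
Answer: -203335710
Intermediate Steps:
(12328 + 2311)*(11739 - 25629) = 14639*(-13890) = -203335710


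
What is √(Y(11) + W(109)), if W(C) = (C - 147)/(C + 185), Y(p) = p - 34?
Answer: 10*I*√102/21 ≈ 4.8093*I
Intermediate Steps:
Y(p) = -34 + p
W(C) = (-147 + C)/(185 + C)
√(Y(11) + W(109)) = √((-34 + 11) + (-147 + 109)/(185 + 109)) = √(-23 - 38/294) = √(-23 + (1/294)*(-38)) = √(-23 - 19/147) = √(-3400/147) = 10*I*√102/21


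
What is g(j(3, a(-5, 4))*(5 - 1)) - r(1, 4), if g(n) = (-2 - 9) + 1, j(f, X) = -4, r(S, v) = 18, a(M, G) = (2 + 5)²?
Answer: -28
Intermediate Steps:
a(M, G) = 49 (a(M, G) = 7² = 49)
g(n) = -10 (g(n) = -11 + 1 = -10)
g(j(3, a(-5, 4))*(5 - 1)) - r(1, 4) = -10 - 1*18 = -10 - 18 = -28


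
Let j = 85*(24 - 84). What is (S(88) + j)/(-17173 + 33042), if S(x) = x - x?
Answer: -5100/15869 ≈ -0.32138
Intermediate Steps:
j = -5100 (j = 85*(-60) = -5100)
S(x) = 0
(S(88) + j)/(-17173 + 33042) = (0 - 5100)/(-17173 + 33042) = -5100/15869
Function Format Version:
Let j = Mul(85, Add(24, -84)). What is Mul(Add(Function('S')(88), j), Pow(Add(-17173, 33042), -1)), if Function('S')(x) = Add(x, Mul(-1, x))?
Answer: Rational(-5100, 15869) ≈ -0.32138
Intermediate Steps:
j = -5100 (j = Mul(85, -60) = -5100)
Function('S')(x) = 0
Mul(Add(Function('S')(88), j), Pow(Add(-17173, 33042), -1)) = Mul(Add(0, -5100), Pow(Add(-17173, 33042), -1)) = Mul(-5100, Pow(15869, -1)) = Mul(-5100, Rational(1, 15869)) = Rational(-5100, 15869)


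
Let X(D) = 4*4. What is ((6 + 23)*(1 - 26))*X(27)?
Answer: -11600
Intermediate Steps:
X(D) = 16
((6 + 23)*(1 - 26))*X(27) = ((6 + 23)*(1 - 26))*16 = (29*(-25))*16 = -725*16 = -11600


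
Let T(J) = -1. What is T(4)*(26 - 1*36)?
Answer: 10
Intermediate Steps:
T(4)*(26 - 1*36) = -(26 - 1*36) = -(26 - 36) = -1*(-10) = 10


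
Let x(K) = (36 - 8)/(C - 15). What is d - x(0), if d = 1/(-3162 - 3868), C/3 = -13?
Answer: 98393/189810 ≈ 0.51838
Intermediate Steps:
C = -39 (C = 3*(-13) = -39)
x(K) = -14/27 (x(K) = (36 - 8)/(-39 - 15) = 28/(-54) = 28*(-1/54) = -14/27)
d = -1/7030 (d = 1/(-7030) = -1/7030 ≈ -0.00014225)
d - x(0) = -1/7030 - 1*(-14/27) = -1/7030 + 14/27 = 98393/189810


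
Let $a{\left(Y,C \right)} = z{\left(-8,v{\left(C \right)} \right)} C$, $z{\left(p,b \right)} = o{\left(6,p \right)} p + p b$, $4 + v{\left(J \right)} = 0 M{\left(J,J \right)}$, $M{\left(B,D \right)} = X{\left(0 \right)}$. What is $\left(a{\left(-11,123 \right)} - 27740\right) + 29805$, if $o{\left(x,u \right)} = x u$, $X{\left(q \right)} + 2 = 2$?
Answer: $53233$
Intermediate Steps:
$X{\left(q \right)} = 0$ ($X{\left(q \right)} = -2 + 2 = 0$)
$M{\left(B,D \right)} = 0$
$o{\left(x,u \right)} = u x$
$v{\left(J \right)} = -4$ ($v{\left(J \right)} = -4 + 0 \cdot 0 = -4 + 0 = -4$)
$z{\left(p,b \right)} = 6 p^{2} + b p$ ($z{\left(p,b \right)} = p 6 p + p b = 6 p p + b p = 6 p^{2} + b p$)
$a{\left(Y,C \right)} = 416 C$ ($a{\left(Y,C \right)} = - 8 \left(-4 + 6 \left(-8\right)\right) C = - 8 \left(-4 - 48\right) C = \left(-8\right) \left(-52\right) C = 416 C$)
$\left(a{\left(-11,123 \right)} - 27740\right) + 29805 = \left(416 \cdot 123 - 27740\right) + 29805 = \left(51168 - 27740\right) + 29805 = 23428 + 29805 = 53233$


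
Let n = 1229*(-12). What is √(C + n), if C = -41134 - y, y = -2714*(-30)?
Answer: 79*I*√22 ≈ 370.54*I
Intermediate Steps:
n = -14748
y = 81420
C = -122554 (C = -41134 - 1*81420 = -41134 - 81420 = -122554)
√(C + n) = √(-122554 - 14748) = √(-137302) = 79*I*√22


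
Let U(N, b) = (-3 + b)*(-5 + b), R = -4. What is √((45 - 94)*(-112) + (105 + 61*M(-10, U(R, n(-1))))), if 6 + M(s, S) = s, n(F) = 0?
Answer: 9*√57 ≈ 67.948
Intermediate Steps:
U(N, b) = (-5 + b)*(-3 + b)
M(s, S) = -6 + s
√((45 - 94)*(-112) + (105 + 61*M(-10, U(R, n(-1))))) = √((45 - 94)*(-112) + (105 + 61*(-6 - 10))) = √(-49*(-112) + (105 + 61*(-16))) = √(5488 + (105 - 976)) = √(5488 - 871) = √4617 = 9*√57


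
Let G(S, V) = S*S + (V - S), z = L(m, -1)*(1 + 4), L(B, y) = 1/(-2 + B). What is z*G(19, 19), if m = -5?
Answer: -1805/7 ≈ -257.86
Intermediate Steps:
z = -5/7 (z = (1 + 4)/(-2 - 5) = 5/(-7) = -⅐*5 = -5/7 ≈ -0.71429)
G(S, V) = V + S² - S (G(S, V) = S² + (V - S) = V + S² - S)
z*G(19, 19) = -5*(19 + 19² - 1*19)/7 = -5*(19 + 361 - 19)/7 = -5/7*361 = -1805/7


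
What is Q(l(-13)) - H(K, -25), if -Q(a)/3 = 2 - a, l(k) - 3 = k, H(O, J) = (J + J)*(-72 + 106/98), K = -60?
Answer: -175514/49 ≈ -3581.9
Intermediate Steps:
H(O, J) = -6950*J/49 (H(O, J) = (2*J)*(-72 + 106*(1/98)) = (2*J)*(-72 + 53/49) = (2*J)*(-3475/49) = -6950*J/49)
l(k) = 3 + k
Q(a) = -6 + 3*a (Q(a) = -3*(2 - a) = -6 + 3*a)
Q(l(-13)) - H(K, -25) = (-6 + 3*(3 - 13)) - (-6950)*(-25)/49 = (-6 + 3*(-10)) - 1*173750/49 = (-6 - 30) - 173750/49 = -36 - 173750/49 = -175514/49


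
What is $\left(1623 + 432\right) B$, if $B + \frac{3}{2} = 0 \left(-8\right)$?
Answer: $- \frac{6165}{2} \approx -3082.5$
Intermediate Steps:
$B = - \frac{3}{2}$ ($B = - \frac{3}{2} + 0 \left(-8\right) = - \frac{3}{2} + 0 = - \frac{3}{2} \approx -1.5$)
$\left(1623 + 432\right) B = \left(1623 + 432\right) \left(- \frac{3}{2}\right) = 2055 \left(- \frac{3}{2}\right) = - \frac{6165}{2}$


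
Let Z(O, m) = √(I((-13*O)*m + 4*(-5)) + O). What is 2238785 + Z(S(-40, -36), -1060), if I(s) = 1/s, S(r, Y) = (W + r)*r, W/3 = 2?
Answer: 2238785 + 3*√13268191545282355/9370390 ≈ 2.2388e+6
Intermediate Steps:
W = 6 (W = 3*2 = 6)
S(r, Y) = r*(6 + r) (S(r, Y) = (6 + r)*r = r*(6 + r))
Z(O, m) = √(O + 1/(-20 - 13*O*m)) (Z(O, m) = √(1/((-13*O)*m + 4*(-5)) + O) = √(1/(-13*O*m - 20) + O) = √(1/(-20 - 13*O*m) + O) = √(O + 1/(-20 - 13*O*m)))
2238785 + Z(S(-40, -36), -1060) = 2238785 + √((-1 + (-40*(6 - 40))*(20 + 13*(-40*(6 - 40))*(-1060)))/(20 + 13*(-40*(6 - 40))*(-1060))) = 2238785 + √((-1 + (-40*(-34))*(20 + 13*(-40*(-34))*(-1060)))/(20 + 13*(-40*(-34))*(-1060))) = 2238785 + √((-1 + 1360*(20 + 13*1360*(-1060)))/(20 + 13*1360*(-1060))) = 2238785 + √((-1 + 1360*(20 - 18740800))/(20 - 18740800)) = 2238785 + √((-1 + 1360*(-18740780))/(-18740780)) = 2238785 + √(-(-1 - 25487460800)/18740780) = 2238785 + √(-1/18740780*(-25487460801)) = 2238785 + √(25487460801/18740780) = 2238785 + 3*√13268191545282355/9370390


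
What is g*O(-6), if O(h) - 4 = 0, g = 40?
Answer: 160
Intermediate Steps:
O(h) = 4 (O(h) = 4 + 0 = 4)
g*O(-6) = 40*4 = 160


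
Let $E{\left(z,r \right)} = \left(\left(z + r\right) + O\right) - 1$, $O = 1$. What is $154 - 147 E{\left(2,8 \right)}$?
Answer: $-1316$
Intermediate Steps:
$E{\left(z,r \right)} = r + z$ ($E{\left(z,r \right)} = \left(\left(z + r\right) + 1\right) - 1 = \left(\left(r + z\right) + 1\right) - 1 = \left(1 + r + z\right) - 1 = r + z$)
$154 - 147 E{\left(2,8 \right)} = 154 - 147 \left(8 + 2\right) = 154 - 1470 = -1316$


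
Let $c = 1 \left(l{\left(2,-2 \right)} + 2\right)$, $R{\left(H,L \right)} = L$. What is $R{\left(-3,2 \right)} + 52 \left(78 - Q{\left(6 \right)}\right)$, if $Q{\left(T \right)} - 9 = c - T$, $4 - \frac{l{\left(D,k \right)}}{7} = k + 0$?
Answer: $1614$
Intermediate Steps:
$l{\left(D,k \right)} = 28 - 7 k$ ($l{\left(D,k \right)} = 28 - 7 \left(k + 0\right) = 28 - 7 k$)
$c = 44$ ($c = 1 \left(\left(28 - -14\right) + 2\right) = 1 \left(\left(28 + 14\right) + 2\right) = 1 \left(42 + 2\right) = 1 \cdot 44 = 44$)
$Q{\left(T \right)} = 53 - T$ ($Q{\left(T \right)} = 9 - \left(-44 + T\right) = 53 - T$)
$R{\left(-3,2 \right)} + 52 \left(78 - Q{\left(6 \right)}\right) = 2 + 52 \left(78 - \left(53 - 6\right)\right) = 2 + 52 \left(78 - 47\right) = 2 + 52 \cdot 31 = 2 + 1612 = 1614$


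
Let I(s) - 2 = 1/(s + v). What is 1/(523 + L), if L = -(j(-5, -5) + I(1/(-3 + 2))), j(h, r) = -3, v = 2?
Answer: 1/523 ≈ 0.0019120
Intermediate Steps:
I(s) = 2 + 1/(2 + s) (I(s) = 2 + 1/(s + 2) = 2 + 1/(2 + s))
L = 0 (L = -(-3 + (5 + 2/(-3 + 2))/(2 + 1/(-3 + 2))) = -(-3 + (5 + 2/(-1))/(2 + 1/(-1))) = -(-3 + (5 + 2*(-1))/(2 - 1)) = -(-3 + (5 - 2)/1) = -(-3 + 1*3) = -(-3 + 3) = -1*0 = 0)
1/(523 + L) = 1/(523 + 0) = 1/523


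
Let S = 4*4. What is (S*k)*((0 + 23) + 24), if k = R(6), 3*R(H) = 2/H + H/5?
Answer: 17296/45 ≈ 384.36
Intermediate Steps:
R(H) = H/15 + 2/(3*H) (R(H) = (2/H + H/5)/3 = H/15 + 2/(3*H))
S = 16
k = 23/45 (k = (1/15)*(10 + 6²)/6 = (1/15)*(⅙)*(10 + 36) = (1/15)*(⅙)*46 = 23/45 ≈ 0.51111)
(S*k)*((0 + 23) + 24) = (16*(23/45))*((0 + 23) + 24) = 368*(23 + 24)/45 = (368/45)*47 = 17296/45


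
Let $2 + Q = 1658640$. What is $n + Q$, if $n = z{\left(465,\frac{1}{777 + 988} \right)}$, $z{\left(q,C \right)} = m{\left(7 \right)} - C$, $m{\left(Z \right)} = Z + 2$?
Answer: $\frac{2927511954}{1765} \approx 1.6586 \cdot 10^{6}$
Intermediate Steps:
$Q = 1658638$ ($Q = -2 + 1658640 = 1658638$)
$m{\left(Z \right)} = 2 + Z$
$z{\left(q,C \right)} = 9 - C$ ($z{\left(q,C \right)} = \left(2 + 7\right) - C = 9 - C$)
$n = \frac{15884}{1765}$ ($n = 9 - \frac{1}{777 + 988} = 9 - \frac{1}{1765} = \frac{15884}{1765} \approx 8.9994$)
$n + Q = \frac{15884}{1765} + 1658638 = \frac{2927511954}{1765}$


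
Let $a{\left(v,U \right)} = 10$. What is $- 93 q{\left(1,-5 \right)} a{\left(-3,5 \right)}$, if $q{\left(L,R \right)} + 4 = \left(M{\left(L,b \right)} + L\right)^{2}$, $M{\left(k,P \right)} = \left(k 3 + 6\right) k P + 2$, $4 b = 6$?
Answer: $- \frac{498945}{2} \approx -2.4947 \cdot 10^{5}$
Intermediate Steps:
$b = \frac{3}{2}$ ($b = \frac{1}{4} \cdot 6 = \frac{3}{2} \approx 1.5$)
$M{\left(k,P \right)} = 2 + P k \left(6 + 3 k\right)$ ($M{\left(k,P \right)} = \left(3 k + 6\right) k P + 2 = \left(6 + 3 k\right) k P + 2 = k \left(6 + 3 k\right) P + 2 = P k \left(6 + 3 k\right) + 2 = 2 + P k \left(6 + 3 k\right)$)
$q{\left(L,R \right)} = -4 + \left(2 + 10 L + \frac{9 L^{2}}{2}\right)^{2}$ ($q{\left(L,R \right)} = -4 + \left(\left(2 + 3 \cdot \frac{3}{2} L^{2} + 6 \cdot \frac{3}{2} L\right) + L\right)^{2} = -4 + \left(\left(2 + \frac{9 L^{2}}{2} + 9 L\right) + L\right)^{2} = -4 + \left(\left(2 + 9 L + \frac{9 L^{2}}{2}\right) + L\right)^{2} = -4 + \left(2 + 10 L + \frac{9 L^{2}}{2}\right)^{2}$)
$- 93 q{\left(1,-5 \right)} a{\left(-3,5 \right)} = - 93 \left(-4 + \frac{\left(4 + 9 \cdot 1^{2} + 20 \cdot 1\right)^{2}}{4}\right) 10 = - 93 \left(-4 + \frac{\left(4 + 9 \cdot 1 + 20\right)^{2}}{4}\right) 10 = - 93 \left(-4 + \frac{\left(4 + 9 + 20\right)^{2}}{4}\right) 10 = - 93 \left(-4 + \frac{33^{2}}{4}\right) 10 = - 93 \left(-4 + \frac{1}{4} \cdot 1089\right) 10 = - 93 \left(-4 + \frac{1089}{4}\right) 10 = \left(-93\right) \frac{1073}{4} \cdot 10 = \left(- \frac{99789}{4}\right) 10 = - \frac{498945}{2}$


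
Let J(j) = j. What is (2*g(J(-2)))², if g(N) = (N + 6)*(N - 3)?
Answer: 1600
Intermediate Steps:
g(N) = (-3 + N)*(6 + N) (g(N) = (6 + N)*(-3 + N) = (-3 + N)*(6 + N))
(2*g(J(-2)))² = (2*(-18 + (-2)² + 3*(-2)))² = (2*(-18 + 4 - 6))² = (2*(-20))² = (-40)² = 1600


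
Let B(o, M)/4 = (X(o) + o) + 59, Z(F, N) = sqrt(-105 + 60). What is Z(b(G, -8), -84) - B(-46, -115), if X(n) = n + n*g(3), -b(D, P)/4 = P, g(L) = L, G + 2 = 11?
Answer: 684 + 3*I*sqrt(5) ≈ 684.0 + 6.7082*I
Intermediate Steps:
G = 9 (G = -2 + 11 = 9)
b(D, P) = -4*P
Z(F, N) = 3*I*sqrt(5) (Z(F, N) = sqrt(-45) = 3*I*sqrt(5))
X(n) = 4*n (X(n) = n + n*3 = n + 3*n = 4*n)
B(o, M) = 236 + 20*o (B(o, M) = 4*((4*o + o) + 59) = 4*(5*o + 59) = 4*(59 + 5*o) = 236 + 20*o)
Z(b(G, -8), -84) - B(-46, -115) = 3*I*sqrt(5) - (236 + 20*(-46)) = 3*I*sqrt(5) - (236 - 920) = 3*I*sqrt(5) - 1*(-684) = 3*I*sqrt(5) + 684 = 684 + 3*I*sqrt(5)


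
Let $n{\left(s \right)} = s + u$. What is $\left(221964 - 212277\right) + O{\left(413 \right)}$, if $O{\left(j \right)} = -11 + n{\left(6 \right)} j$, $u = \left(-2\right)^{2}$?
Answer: $13806$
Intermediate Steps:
$u = 4$
$n{\left(s \right)} = 4 + s$ ($n{\left(s \right)} = s + 4 = 4 + s$)
$O{\left(j \right)} = -11 + 10 j$ ($O{\left(j \right)} = -11 + \left(4 + 6\right) j = -11 + 10 j$)
$\left(221964 - 212277\right) + O{\left(413 \right)} = \left(221964 - 212277\right) + \left(-11 + 10 \cdot 413\right) = 9687 + \left(-11 + 4130\right) = 9687 + 4119 = 13806$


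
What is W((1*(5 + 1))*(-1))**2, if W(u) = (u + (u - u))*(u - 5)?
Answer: 4356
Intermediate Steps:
W(u) = u*(-5 + u) (W(u) = (u + 0)*(-5 + u) = u*(-5 + u))
W((1*(5 + 1))*(-1))**2 = (((1*(5 + 1))*(-1))*(-5 + (1*(5 + 1))*(-1)))**2 = (((1*6)*(-1))*(-5 + (1*6)*(-1)))**2 = ((6*(-1))*(-5 + 6*(-1)))**2 = (-6*(-5 - 6))**2 = (-6*(-11))**2 = 66**2 = 4356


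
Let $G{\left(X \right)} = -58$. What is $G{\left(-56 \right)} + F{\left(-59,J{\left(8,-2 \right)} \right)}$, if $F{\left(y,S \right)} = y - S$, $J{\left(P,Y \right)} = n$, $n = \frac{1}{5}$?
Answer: $- \frac{586}{5} \approx -117.2$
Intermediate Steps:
$n = \frac{1}{5} \approx 0.2$
$J{\left(P,Y \right)} = \frac{1}{5}$
$G{\left(-56 \right)} + F{\left(-59,J{\left(8,-2 \right)} \right)} = -58 - \frac{296}{5} = - \frac{586}{5}$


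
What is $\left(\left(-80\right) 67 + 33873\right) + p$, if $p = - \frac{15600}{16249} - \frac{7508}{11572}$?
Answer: $\frac{1340273652968}{47008357} \approx 28511.0$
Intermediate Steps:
$p = - \frac{75630173}{47008357}$ ($p = \left(-15600\right) \frac{1}{16249} - \frac{1877}{2893} = - \frac{15600}{16249} - \frac{1877}{2893} = - \frac{75630173}{47008357} \approx -1.6089$)
$\left(\left(-80\right) 67 + 33873\right) + p = \left(\left(-80\right) 67 + 33873\right) - \frac{75630173}{47008357} = \left(-5360 + 33873\right) - \frac{75630173}{47008357} = 28513 - \frac{75630173}{47008357} = \frac{1340273652968}{47008357}$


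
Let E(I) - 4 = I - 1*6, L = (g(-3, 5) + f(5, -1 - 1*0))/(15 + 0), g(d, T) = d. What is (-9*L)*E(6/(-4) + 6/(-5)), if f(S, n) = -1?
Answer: -282/25 ≈ -11.280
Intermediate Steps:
L = -4/15 (L = (-3 - 1)/(15 + 0) = -4/15 ≈ -0.26667)
E(I) = -2 + I (E(I) = 4 + (I - 1*6) = 4 + (I - 6) = 4 + (-6 + I) = -2 + I)
(-9*L)*E(6/(-4) + 6/(-5)) = (-9*(-4/15))*(-2 + (6/(-4) + 6/(-5))) = 12*(-2 + (6*(-¼) + 6*(-⅕)))/5 = 12*(-2 + (-3/2 - 6/5))/5 = 12*(-2 - 27/10)/5 = (12/5)*(-47/10) = -282/25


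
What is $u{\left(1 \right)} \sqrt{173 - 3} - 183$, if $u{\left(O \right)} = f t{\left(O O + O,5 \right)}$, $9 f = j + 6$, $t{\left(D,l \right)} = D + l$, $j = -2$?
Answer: $-183 + \frac{28 \sqrt{170}}{9} \approx -142.44$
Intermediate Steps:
$f = \frac{4}{9}$ ($f = \frac{-2 + 6}{9} = \frac{1}{9} \cdot 4 = \frac{4}{9} \approx 0.44444$)
$u{\left(O \right)} = \frac{20}{9} + \frac{4 O}{9} + \frac{4 O^{2}}{9}$ ($u{\left(O \right)} = \frac{4 \left(\left(O O + O\right) + 5\right)}{9} = \frac{4 \left(\left(O^{2} + O\right) + 5\right)}{9} = \frac{4 \left(\left(O + O^{2}\right) + 5\right)}{9} = \frac{4 \left(5 + O + O^{2}\right)}{9} = \frac{20}{9} + \frac{4 O}{9} + \frac{4 O^{2}}{9}$)
$u{\left(1 \right)} \sqrt{173 - 3} - 183 = \left(\frac{20}{9} + \frac{4}{9} \cdot 1 \left(1 + 1\right)\right) \sqrt{173 - 3} - 183 = \left(\frac{20}{9} + \frac{4}{9} \cdot 1 \cdot 2\right) \sqrt{170} - 183 = \left(\frac{20}{9} + \frac{8}{9}\right) \sqrt{170} - 183 = \frac{28 \sqrt{170}}{9} - 183 = -183 + \frac{28 \sqrt{170}}{9}$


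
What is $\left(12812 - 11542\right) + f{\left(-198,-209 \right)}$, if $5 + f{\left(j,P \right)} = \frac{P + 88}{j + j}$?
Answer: $\frac{45551}{36} \approx 1265.3$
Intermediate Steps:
$f{\left(j,P \right)} = -5 + \frac{88 + P}{2 j}$ ($f{\left(j,P \right)} = -5 + \frac{P + 88}{j + j} = -5 + \frac{88 + P}{2 j}$)
$\left(12812 - 11542\right) + f{\left(-198,-209 \right)} = \left(12812 - 11542\right) + \frac{88 - 209 - -1980}{2 \left(-198\right)} = \left(12812 - 11542\right) + \frac{1}{2} \left(- \frac{1}{198}\right) \left(88 - 209 + 1980\right) = 1270 + \frac{1}{2} \left(- \frac{1}{198}\right) 1859 = 1270 - \frac{169}{36} = \frac{45551}{36}$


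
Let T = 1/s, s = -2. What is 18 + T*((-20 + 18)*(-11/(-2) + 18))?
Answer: 83/2 ≈ 41.500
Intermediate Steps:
T = -1/2 (T = 1/(-2) = -1/2 ≈ -0.50000)
18 + T*((-20 + 18)*(-11/(-2) + 18)) = 18 - (-20 + 18)*(-11/(-2) + 18)/2 = 18 - (-1)*(-11*(-1/2) + 18) = 18 - (-1)*(11/2 + 18) = 18 - (-1)*47/2 = 18 - 1/2*(-47) = 18 + 47/2 = 83/2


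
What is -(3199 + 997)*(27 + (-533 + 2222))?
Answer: -7200336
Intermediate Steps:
-(3199 + 997)*(27 + (-533 + 2222)) = -4196*(27 + 1689) = -4196*1716 = -1*7200336 = -7200336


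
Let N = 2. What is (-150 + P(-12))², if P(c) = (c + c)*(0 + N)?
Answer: 39204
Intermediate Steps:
P(c) = 4*c (P(c) = (c + c)*(0 + 2) = (2*c)*2 = 4*c)
(-150 + P(-12))² = (-150 + 4*(-12))² = (-150 - 48)² = (-198)² = 39204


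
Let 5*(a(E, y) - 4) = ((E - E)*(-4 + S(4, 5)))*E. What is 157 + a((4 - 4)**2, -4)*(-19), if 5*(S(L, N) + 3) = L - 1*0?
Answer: 81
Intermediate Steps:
S(L, N) = -3 + L/5 (S(L, N) = -3 + (L - 1*0)/5 = -3 + (L + 0)/5 = -3 + L/5)
a(E, y) = 4 (a(E, y) = 4 + (((E - E)*(-4 + (-3 + (1/5)*4)))*E)/5 = 4 + ((0*(-4 + (-3 + 4/5)))*E)/5 = 4 + ((0*(-4 - 11/5))*E)/5 = 4 + ((0*(-31/5))*E)/5 = 4 + (0*E)/5 = 4 + (1/5)*0 = 4 + 0 = 4)
157 + a((4 - 4)**2, -4)*(-19) = 157 + 4*(-19) = 157 - 76 = 81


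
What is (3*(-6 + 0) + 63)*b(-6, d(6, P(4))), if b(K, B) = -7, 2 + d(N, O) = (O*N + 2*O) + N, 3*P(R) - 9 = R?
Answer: -315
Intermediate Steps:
P(R) = 3 + R/3
d(N, O) = -2 + N + 2*O + N*O (d(N, O) = -2 + ((O*N + 2*O) + N) = -2 + ((N*O + 2*O) + N) = -2 + ((2*O + N*O) + N) = -2 + (N + 2*O + N*O) = -2 + N + 2*O + N*O)
(3*(-6 + 0) + 63)*b(-6, d(6, P(4))) = (3*(-6 + 0) + 63)*(-7) = (3*(-6) + 63)*(-7) = (-18 + 63)*(-7) = 45*(-7) = -315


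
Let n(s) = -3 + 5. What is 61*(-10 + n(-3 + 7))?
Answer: -488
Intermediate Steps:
n(s) = 2
61*(-10 + n(-3 + 7)) = 61*(-10 + 2) = 61*(-8) = -488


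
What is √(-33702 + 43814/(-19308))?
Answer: I*√3141228318810/9654 ≈ 183.59*I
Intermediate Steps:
√(-33702 + 43814/(-19308)) = √(-33702 + 43814*(-1/19308)) = √(-33702 - 21907/9654) = √(-325381015/9654) = I*√3141228318810/9654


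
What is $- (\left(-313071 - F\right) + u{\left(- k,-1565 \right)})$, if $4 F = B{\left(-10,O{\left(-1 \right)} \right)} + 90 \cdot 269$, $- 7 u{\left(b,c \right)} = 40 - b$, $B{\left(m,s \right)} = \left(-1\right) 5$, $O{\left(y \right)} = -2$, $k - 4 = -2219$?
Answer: $\frac{8926723}{28} \approx 3.1881 \cdot 10^{5}$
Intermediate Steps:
$k = -2215$ ($k = 4 - 2219 = -2215$)
$B{\left(m,s \right)} = -5$
$u{\left(b,c \right)} = - \frac{40}{7} + \frac{b}{7}$ ($u{\left(b,c \right)} = - \frac{40 - b}{7} = - \frac{40}{7} + \frac{b}{7}$)
$F = \frac{24205}{4}$ ($F = \frac{-5 + 90 \cdot 269}{4} = \frac{-5 + 24210}{4} = \frac{1}{4} \cdot 24205 = \frac{24205}{4} \approx 6051.3$)
$- (\left(-313071 - F\right) + u{\left(- k,-1565 \right)}) = - (\left(-313071 - \frac{24205}{4}\right) - \left(\frac{40}{7} - \frac{\left(-1\right) \left(-2215\right)}{7}\right)) = - (\left(-313071 - \frac{24205}{4}\right) + \left(- \frac{40}{7} + \frac{1}{7} \cdot 2215\right)) = - (- \frac{1276489}{4} + \left(- \frac{40}{7} + \frac{2215}{7}\right)) = - (- \frac{1276489}{4} + \frac{2175}{7}) = \left(-1\right) \left(- \frac{8926723}{28}\right) = \frac{8926723}{28}$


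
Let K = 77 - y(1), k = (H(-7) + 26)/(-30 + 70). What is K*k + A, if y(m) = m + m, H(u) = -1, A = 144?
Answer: 1527/8 ≈ 190.88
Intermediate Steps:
y(m) = 2*m
k = 5/8 (k = (-1 + 26)/(-30 + 70) = 25/40 = 25*(1/40) = 5/8 ≈ 0.62500)
K = 75 (K = 77 - 2 = 75)
K*k + A = 75*(5/8) + 144 = 375/8 + 144 = 1527/8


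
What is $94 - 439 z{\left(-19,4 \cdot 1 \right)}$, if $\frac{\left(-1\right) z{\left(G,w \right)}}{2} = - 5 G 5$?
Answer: $417144$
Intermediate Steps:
$z{\left(G,w \right)} = 50 G$ ($z{\left(G,w \right)} = - 2 - 5 G 5 = - 2 \left(- 25 G\right) = 50 G$)
$94 - 439 z{\left(-19,4 \cdot 1 \right)} = 94 - 439 \cdot 50 \left(-19\right) = 94 - -417050 = 94 + 417050 = 417144$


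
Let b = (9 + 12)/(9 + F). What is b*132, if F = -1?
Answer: 693/2 ≈ 346.50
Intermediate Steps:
b = 21/8 (b = (9 + 12)/(9 - 1) = 21/8 ≈ 2.6250)
b*132 = (21/8)*132 = 693/2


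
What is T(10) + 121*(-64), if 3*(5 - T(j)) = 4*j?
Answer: -23257/3 ≈ -7752.3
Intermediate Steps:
T(j) = 5 - 4*j/3
T(10) + 121*(-64) = (5 - 4/3*10) + 121*(-64) = (5 - 40/3) - 7744 = -25/3 - 7744 = -23257/3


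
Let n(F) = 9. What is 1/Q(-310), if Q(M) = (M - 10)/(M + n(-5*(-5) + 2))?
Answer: 301/320 ≈ 0.94063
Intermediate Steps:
Q(M) = (-10 + M)/(9 + M) (Q(M) = (M - 10)/(M + 9) = (-10 + M)/(9 + M))
1/Q(-310) = 1/((-10 - 310)/(9 - 310)) = 1/(-320/(-301)) = 1/(-1/301*(-320)) = 1/(320/301) = 301/320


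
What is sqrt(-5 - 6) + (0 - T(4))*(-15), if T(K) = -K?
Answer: -60 + I*sqrt(11) ≈ -60.0 + 3.3166*I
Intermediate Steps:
sqrt(-5 - 6) + (0 - T(4))*(-15) = sqrt(-5 - 6) + (0 - (-1)*4)*(-15) = sqrt(-11) + (0 - 1*(-4))*(-15) = I*sqrt(11) + (0 + 4)*(-15) = I*sqrt(11) + 4*(-15) = I*sqrt(11) - 60 = -60 + I*sqrt(11)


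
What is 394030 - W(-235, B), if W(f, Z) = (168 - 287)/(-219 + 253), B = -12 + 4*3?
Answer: 788067/2 ≈ 3.9403e+5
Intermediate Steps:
B = 0 (B = -12 + 12 = 0)
W(f, Z) = -7/2 (W(f, Z) = -119/34 = -119*1/34 = -7/2)
394030 - W(-235, B) = 394030 - 1*(-7/2) = 394030 + 7/2 = 788067/2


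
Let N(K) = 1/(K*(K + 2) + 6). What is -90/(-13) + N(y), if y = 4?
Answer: 2713/390 ≈ 6.9564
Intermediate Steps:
N(K) = 1/(6 + K*(2 + K)) (N(K) = 1/(K*(2 + K) + 6) = 1/(6 + K*(2 + K)))
-90/(-13) + N(y) = -90/(-13) + 1/(6 + 4**2 + 2*4) = -90*(-1)/13 + 1/(6 + 16 + 8) = -6*(-15/13) + 1/30 = 90/13 + 1/30 = 2713/390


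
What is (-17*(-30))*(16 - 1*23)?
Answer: -3570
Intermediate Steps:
(-17*(-30))*(16 - 1*23) = 510*(16 - 23) = 510*(-7) = -3570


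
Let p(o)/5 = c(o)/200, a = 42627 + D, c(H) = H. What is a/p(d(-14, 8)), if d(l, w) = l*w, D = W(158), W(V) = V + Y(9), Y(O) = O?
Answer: -106985/7 ≈ -15284.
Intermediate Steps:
W(V) = 9 + V (W(V) = V + 9 = 9 + V)
D = 167 (D = 9 + 158 = 167)
a = 42794 (a = 42627 + 167 = 42794)
p(o) = o/40 (p(o) = 5*(o/200) = o/40)
a/p(d(-14, 8)) = 42794/(((-14*8)/40)) = 42794/(((1/40)*(-112))) = 42794/(-14/5) = 42794*(-5/14) = -106985/7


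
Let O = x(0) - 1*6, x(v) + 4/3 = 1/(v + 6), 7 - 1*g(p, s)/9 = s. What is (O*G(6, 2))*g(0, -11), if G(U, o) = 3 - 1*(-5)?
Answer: -9288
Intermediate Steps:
G(U, o) = 8 (G(U, o) = 3 + 5 = 8)
g(p, s) = 63 - 9*s
x(v) = -4/3 + 1/(6 + v) (x(v) = -4/3 + 1/(v + 6) = -4/3 + 1/(6 + v))
O = -43/6 (O = (-21 - 4*0)/(3*(6 + 0)) - 1*6 = (1/3)*(-21 + 0)/6 - 6 = (1/3)*(1/6)*(-21) - 6 = -7/6 - 6 = -43/6 ≈ -7.1667)
(O*G(6, 2))*g(0, -11) = (-43/6*8)*(63 - 9*(-11)) = -172*(63 + 99)/3 = -172/3*162 = -9288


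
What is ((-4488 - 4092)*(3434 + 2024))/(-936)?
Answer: 150095/3 ≈ 50032.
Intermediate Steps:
((-4488 - 4092)*(3434 + 2024))/(-936) = -8580*5458*(-1/936) = -46829640*(-1/936) = 150095/3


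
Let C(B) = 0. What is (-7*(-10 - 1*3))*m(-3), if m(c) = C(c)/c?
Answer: 0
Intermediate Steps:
m(c) = 0 (m(c) = 0/c = 0)
(-7*(-10 - 1*3))*m(-3) = -7*(-10 - 1*3)*0 = -7*(-10 - 3)*0 = -7*(-13)*0 = 91*0 = 0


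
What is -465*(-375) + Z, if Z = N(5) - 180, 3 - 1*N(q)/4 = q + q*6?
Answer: 174067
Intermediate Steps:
N(q) = 12 - 28*q (N(q) = 12 - 4*(q + q*6) = 12 - 4*(q + 6*q) = 12 - 28*q)
Z = -308 (Z = (12 - 28*5) - 180 = (12 - 140) - 180 = -128 - 180 = -308)
-465*(-375) + Z = -465*(-375) - 308 = 174375 - 308 = 174067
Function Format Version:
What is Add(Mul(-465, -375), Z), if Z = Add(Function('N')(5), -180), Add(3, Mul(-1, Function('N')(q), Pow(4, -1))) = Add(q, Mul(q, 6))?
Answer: 174067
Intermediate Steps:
Function('N')(q) = Add(12, Mul(-28, q)) (Function('N')(q) = Add(12, Mul(-4, Add(q, Mul(q, 6)))) = Add(12, Mul(-4, Add(q, Mul(6, q)))) = Add(12, Mul(-4, Mul(7, q))) = Add(12, Mul(-28, q)))
Z = -308 (Z = Add(Add(12, Mul(-28, 5)), -180) = Add(Add(12, -140), -180) = Add(-128, -180) = -308)
Add(Mul(-465, -375), Z) = Add(Mul(-465, -375), -308) = Add(174375, -308) = 174067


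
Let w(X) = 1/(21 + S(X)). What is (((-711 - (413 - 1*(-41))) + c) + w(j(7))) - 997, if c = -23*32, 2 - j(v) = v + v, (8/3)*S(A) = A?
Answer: -95632/33 ≈ -2897.9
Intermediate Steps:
S(A) = 3*A/8
j(v) = 2 - 2*v (j(v) = 2 - (v + v) = 2 - 2*v)
c = -736
w(X) = 1/(21 + 3*X/8)
(((-711 - (413 - 1*(-41))) + c) + w(j(7))) - 997 = (((-711 - (413 - 1*(-41))) - 736) + 8/(3*(56 + (2 - 2*7)))) - 997 = (((-711 - (413 + 41)) - 736) + 8/(3*(56 + (2 - 14)))) - 997 = (((-711 - 1*454) - 736) + 8/(3*(56 - 12))) - 997 = (((-711 - 454) - 736) + (8/3)/44) - 997 = ((-1165 - 736) + (8/3)*(1/44)) - 997 = (-1901 + 2/33) - 997 = -62731/33 - 997 = -95632/33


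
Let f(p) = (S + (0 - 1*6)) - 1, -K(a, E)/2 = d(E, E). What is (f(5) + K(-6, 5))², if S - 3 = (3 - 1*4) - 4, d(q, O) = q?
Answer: 361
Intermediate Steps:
K(a, E) = -2*E
S = -2 (S = 3 + ((3 - 1*4) - 4) = 3 + ((3 - 4) - 4) = 3 + (-1 - 4) = 3 - 5 = -2)
f(p) = -9 (f(p) = (-2 + (0 - 1*6)) - 1 = (-2 + (0 - 6)) - 1 = (-2 - 6) - 1 = -8 - 1 = -9)
(f(5) + K(-6, 5))² = (-9 - 2*5)² = (-9 - 10)² = (-19)² = 361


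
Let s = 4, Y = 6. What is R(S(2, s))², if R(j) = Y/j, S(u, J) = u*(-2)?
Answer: 9/4 ≈ 2.2500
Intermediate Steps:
S(u, J) = -2*u
R(j) = 6/j
R(S(2, s))² = (6/((-2*2)))² = (6/(-4))² = (6*(-¼))² = (-3/2)² = 9/4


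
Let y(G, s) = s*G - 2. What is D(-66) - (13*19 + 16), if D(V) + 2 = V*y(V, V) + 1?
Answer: -287628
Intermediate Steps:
y(G, s) = -2 + G*s (y(G, s) = G*s - 2 = -2 + G*s)
D(V) = -1 + V*(-2 + V**2) (D(V) = -2 + (V*(-2 + V*V) + 1) = -2 + (V*(-2 + V**2) + 1) = -2 + (1 + V*(-2 + V**2)) = -1 + V*(-2 + V**2))
D(-66) - (13*19 + 16) = (-1 - 66*(-2 + (-66)**2)) - (13*19 + 16) = (-1 - 66*(-2 + 4356)) - (247 + 16) = (-1 - 66*4354) - 1*263 = (-1 - 287364) - 263 = -287365 - 263 = -287628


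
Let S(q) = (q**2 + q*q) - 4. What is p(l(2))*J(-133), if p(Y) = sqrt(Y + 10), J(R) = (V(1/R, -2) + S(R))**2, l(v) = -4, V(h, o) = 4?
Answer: 1251602884*sqrt(6) ≈ 3.0658e+9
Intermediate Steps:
S(q) = -4 + 2*q**2 (S(q) = (q**2 + q**2) - 4 = 2*q**2 - 4 = -4 + 2*q**2)
J(R) = 4*R**4 (J(R) = (4 + (-4 + 2*R**2))**2 = (2*R**2)**2 = 4*R**4)
p(Y) = sqrt(10 + Y)
p(l(2))*J(-133) = sqrt(10 - 4)*(4*(-133)**4) = sqrt(6)*(4*312900721) = sqrt(6)*1251602884 = 1251602884*sqrt(6)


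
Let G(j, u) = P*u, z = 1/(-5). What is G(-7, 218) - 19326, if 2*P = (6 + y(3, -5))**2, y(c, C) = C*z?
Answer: -13985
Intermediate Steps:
z = -1/5 ≈ -0.20000
y(c, C) = -C/5 (y(c, C) = C*(-1/5) = -C/5)
P = 49/2 (P = (6 - 1/5*(-5))**2/2 = (6 + 1)**2/2 = (1/2)*7**2 = (1/2)*49 = 49/2 ≈ 24.500)
G(j, u) = 49*u/2
G(-7, 218) - 19326 = (49/2)*218 - 19326 = 5341 - 19326 = -13985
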